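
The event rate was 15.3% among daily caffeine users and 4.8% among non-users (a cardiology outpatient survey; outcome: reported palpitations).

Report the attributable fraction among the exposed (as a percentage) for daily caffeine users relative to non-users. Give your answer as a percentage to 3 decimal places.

AR% = (0.15300 − 0.04800) / 0.15300 = 0.6863 → 68.627%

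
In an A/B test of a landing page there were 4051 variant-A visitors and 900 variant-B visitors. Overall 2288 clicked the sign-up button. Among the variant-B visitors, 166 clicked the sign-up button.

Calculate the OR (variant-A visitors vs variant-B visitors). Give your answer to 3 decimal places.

variant-A visitors with the outcome: 2288 − 166 = 2122
variant-A visitors without the outcome: 4051 − 2122 = 1929
variant-B visitors without the outcome: 900 − 166 = 734
OR = (2122 × 734) / (1929 × 166) = 1557548/320214 ≈ 4.864

OR ≈ 4.864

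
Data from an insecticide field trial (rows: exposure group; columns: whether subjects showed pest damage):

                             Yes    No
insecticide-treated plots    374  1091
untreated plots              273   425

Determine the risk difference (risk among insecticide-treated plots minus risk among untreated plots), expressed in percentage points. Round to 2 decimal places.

RD ≈ -13.58

risk, insecticide-treated plots = 374/1465 = 0.2553
risk, untreated plots = 273/698 = 0.3911
risk difference = 0.2553 − 0.3911 = -0.1358 → -13.58 percentage points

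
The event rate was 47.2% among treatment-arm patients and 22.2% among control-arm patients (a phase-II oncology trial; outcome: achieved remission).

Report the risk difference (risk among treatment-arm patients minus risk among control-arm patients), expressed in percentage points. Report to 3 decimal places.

25.000

risk difference = 0.4720 − 0.2220 = 0.2500 → 25.000 percentage points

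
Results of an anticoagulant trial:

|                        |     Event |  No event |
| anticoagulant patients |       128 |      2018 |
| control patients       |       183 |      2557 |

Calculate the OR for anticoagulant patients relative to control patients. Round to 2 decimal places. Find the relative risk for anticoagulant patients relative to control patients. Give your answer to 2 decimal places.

OR = 0.89; RR = 0.89

OR = (128 × 2557) / (2018 × 183) = 327296/369294 ≈ 0.89
risk, anticoagulant patients = 128/2146 = 0.0596
risk, control patients = 183/2740 = 0.0668
RR = 0.0596 / 0.0668 = 0.89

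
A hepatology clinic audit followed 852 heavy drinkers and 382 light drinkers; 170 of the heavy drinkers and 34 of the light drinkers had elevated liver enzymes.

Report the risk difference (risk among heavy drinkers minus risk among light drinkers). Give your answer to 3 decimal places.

0.111

risk, heavy drinkers = 170/852 = 0.1995
risk, light drinkers = 34/382 = 0.0890
risk difference = 0.1995 − 0.0890 = 0.111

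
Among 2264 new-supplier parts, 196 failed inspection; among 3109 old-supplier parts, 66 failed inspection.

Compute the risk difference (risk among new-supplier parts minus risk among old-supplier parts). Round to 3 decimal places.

risk, new-supplier parts = 196/2264 = 0.08657
risk, old-supplier parts = 66/3109 = 0.02123
risk difference = 0.08657 − 0.02123 = 0.065

0.065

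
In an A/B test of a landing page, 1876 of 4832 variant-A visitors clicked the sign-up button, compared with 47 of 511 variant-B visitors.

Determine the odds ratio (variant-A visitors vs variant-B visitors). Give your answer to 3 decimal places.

odds, variant-A visitors = 1876/2956 = 0.6346
odds, variant-B visitors = 47/464 = 0.1013
OR = 0.6346 / 0.1013 = 6.265

OR = 6.265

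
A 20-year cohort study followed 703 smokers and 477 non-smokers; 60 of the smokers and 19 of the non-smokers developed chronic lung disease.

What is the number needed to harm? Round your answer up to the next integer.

22

risk, smokers = 60/703 = 0.085349
risk, non-smokers = 19/477 = 0.039832
absolute risk difference = 0.045516
1 / 0.045516 = 21.970 → round up → 22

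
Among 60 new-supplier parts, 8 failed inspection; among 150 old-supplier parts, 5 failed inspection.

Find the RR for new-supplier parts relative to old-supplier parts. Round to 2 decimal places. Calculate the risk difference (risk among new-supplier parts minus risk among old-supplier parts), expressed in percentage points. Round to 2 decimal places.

risk, new-supplier parts = 8/60 = 0.13333
risk, old-supplier parts = 5/150 = 0.03333
RR = 0.13333 / 0.03333 = 4.00
risk difference = 0.13333 − 0.03333 = 0.10000 → 10.00 percentage points

RR = 4.00; RD = 10.00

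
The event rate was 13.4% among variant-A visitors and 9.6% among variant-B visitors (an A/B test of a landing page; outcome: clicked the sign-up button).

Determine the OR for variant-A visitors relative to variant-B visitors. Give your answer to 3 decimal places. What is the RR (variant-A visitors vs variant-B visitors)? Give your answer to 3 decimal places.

odds, variant-A visitors = 0.1340/0.8660 = 0.1547
odds, variant-B visitors = 0.0960/0.9040 = 0.1062
OR = 0.1547 / 0.1062 = 1.457
RR = 0.1340 / 0.0960 = 1.396

OR = 1.457; RR = 1.396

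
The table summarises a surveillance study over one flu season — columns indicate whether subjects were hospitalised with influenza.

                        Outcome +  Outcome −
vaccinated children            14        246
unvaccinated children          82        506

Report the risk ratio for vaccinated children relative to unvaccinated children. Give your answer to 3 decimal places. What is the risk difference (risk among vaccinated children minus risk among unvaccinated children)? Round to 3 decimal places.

risk, vaccinated children = 14/260 = 0.0538
risk, unvaccinated children = 82/588 = 0.1395
RR = 0.0538 / 0.1395 = 0.386
risk difference = 0.0538 − 0.1395 = -0.086

RR = 0.386; RD = -0.086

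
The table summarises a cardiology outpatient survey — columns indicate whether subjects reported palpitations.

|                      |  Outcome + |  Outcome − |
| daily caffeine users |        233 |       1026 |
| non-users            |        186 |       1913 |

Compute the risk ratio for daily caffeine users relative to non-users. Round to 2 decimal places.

risk, daily caffeine users = 233/1259 = 0.1851
risk, non-users = 186/2099 = 0.0886
RR = 0.1851 / 0.0886 = 2.09

2.09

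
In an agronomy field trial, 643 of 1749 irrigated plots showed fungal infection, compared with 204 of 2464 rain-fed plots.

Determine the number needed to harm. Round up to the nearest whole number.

NNH ≈ 4

risk, irrigated plots = 643/1749 = 0.367639
risk, rain-fed plots = 204/2464 = 0.082792
absolute risk difference = 0.284846
1 / 0.284846 = 3.511 → round up → 4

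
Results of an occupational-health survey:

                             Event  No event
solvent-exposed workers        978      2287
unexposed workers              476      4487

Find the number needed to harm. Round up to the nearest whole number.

risk, solvent-exposed workers = 978/3265 = 0.299541
risk, unexposed workers = 476/4963 = 0.095910
absolute risk difference = 0.203631
1 / 0.203631 = 4.911 → round up → 5

5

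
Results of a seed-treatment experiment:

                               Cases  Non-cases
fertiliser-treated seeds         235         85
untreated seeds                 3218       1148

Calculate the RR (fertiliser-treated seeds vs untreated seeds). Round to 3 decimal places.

0.996

risk, fertiliser-treated seeds = 235/320 = 0.7344
risk, untreated seeds = 3218/4366 = 0.7371
RR = 0.7344 / 0.7371 = 0.996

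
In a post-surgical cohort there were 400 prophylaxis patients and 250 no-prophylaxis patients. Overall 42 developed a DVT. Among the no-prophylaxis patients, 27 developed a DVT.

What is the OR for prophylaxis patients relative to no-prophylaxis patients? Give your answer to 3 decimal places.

0.322

prophylaxis patients with the outcome: 42 − 27 = 15
prophylaxis patients without the outcome: 400 − 15 = 385
no-prophylaxis patients without the outcome: 250 − 27 = 223
OR = (15 × 223) / (385 × 27) = 3345/10395 ≈ 0.322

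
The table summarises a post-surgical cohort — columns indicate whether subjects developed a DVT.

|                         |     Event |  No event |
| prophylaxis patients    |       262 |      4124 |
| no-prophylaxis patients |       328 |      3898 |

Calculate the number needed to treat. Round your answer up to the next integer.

risk, prophylaxis patients = 262/4386 = 0.059736
risk, no-prophylaxis patients = 328/4226 = 0.077615
absolute risk difference = 0.017879
1 / 0.017879 = 55.932 → round up → 56

NNT ≈ 56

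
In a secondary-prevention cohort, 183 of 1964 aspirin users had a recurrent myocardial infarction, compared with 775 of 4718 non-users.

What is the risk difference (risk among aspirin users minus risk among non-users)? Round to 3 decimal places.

risk, aspirin users = 183/1964 = 0.0932
risk, non-users = 775/4718 = 0.1643
risk difference = 0.0932 − 0.1643 = -0.071

RD: -0.071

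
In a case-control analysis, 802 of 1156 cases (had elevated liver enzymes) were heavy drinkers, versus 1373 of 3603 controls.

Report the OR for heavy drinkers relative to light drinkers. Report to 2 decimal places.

OR ≈ 3.68

odds, heavy drinkers = 802/1373 = 0.5841
odds, light drinkers = 354/2230 = 0.1587
OR = 0.5841 / 0.1587 = 3.68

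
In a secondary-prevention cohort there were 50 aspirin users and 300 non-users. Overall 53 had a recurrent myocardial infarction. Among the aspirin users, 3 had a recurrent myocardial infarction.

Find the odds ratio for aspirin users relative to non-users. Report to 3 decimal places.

0.319

aspirin users without the outcome: 50 − 3 = 47
non-users with the outcome: 53 − 3 = 50
non-users without the outcome: 300 − 50 = 250
odds, aspirin users = 3/47 = 0.0638
odds, non-users = 50/250 = 0.2000
OR = 0.0638 / 0.2000 = 0.319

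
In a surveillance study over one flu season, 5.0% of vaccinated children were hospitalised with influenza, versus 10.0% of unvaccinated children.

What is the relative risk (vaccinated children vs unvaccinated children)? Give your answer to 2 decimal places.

RR = 0.0500 / 0.1000 = 0.50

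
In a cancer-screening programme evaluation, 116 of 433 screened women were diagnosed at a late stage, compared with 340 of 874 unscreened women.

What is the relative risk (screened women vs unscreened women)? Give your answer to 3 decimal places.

risk, screened women = 116/433 = 0.2679
risk, unscreened women = 340/874 = 0.3890
RR = 0.2679 / 0.3890 = 0.689

0.689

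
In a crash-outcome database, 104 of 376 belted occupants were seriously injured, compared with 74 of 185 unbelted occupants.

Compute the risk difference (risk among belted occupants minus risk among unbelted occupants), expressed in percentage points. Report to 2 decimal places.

risk, belted occupants = 104/376 = 0.2766
risk, unbelted occupants = 74/185 = 0.4000
risk difference = 0.2766 − 0.4000 = -0.1234 → -12.34 percentage points

-12.34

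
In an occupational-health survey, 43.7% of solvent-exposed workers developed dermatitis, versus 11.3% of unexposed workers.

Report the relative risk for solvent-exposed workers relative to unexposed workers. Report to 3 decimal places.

RR = 0.4370 / 0.1130 = 3.867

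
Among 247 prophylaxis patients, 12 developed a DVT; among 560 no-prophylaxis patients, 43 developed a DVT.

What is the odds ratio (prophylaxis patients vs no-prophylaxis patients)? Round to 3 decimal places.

OR = (12 × 517) / (235 × 43) = 6204/10105 ≈ 0.614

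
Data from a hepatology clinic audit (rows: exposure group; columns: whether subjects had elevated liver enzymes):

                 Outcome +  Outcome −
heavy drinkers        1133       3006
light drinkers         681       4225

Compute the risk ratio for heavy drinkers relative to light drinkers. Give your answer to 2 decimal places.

risk, heavy drinkers = 1133/4139 = 0.2737
risk, light drinkers = 681/4906 = 0.1388
RR = 0.2737 / 0.1388 = 1.97

1.97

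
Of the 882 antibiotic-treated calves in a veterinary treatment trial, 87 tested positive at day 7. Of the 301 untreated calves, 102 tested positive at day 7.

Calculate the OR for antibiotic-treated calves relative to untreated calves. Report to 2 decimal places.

odds, antibiotic-treated calves = 87/795 = 0.1094
odds, untreated calves = 102/199 = 0.5126
OR = 0.1094 / 0.5126 = 0.21

OR: 0.21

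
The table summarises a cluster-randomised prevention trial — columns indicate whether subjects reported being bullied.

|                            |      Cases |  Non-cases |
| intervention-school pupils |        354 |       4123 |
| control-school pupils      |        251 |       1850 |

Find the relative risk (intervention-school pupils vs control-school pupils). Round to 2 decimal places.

RR: 0.66

risk, intervention-school pupils = 354/4477 = 0.0791
risk, control-school pupils = 251/2101 = 0.1195
RR = 0.0791 / 0.1195 = 0.66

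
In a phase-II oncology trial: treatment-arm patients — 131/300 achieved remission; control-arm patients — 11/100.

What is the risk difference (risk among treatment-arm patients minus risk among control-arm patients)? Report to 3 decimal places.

RD ≈ 0.327

risk, treatment-arm patients = 131/300 = 0.4367
risk, control-arm patients = 11/100 = 0.1100
risk difference = 0.4367 − 0.1100 = 0.327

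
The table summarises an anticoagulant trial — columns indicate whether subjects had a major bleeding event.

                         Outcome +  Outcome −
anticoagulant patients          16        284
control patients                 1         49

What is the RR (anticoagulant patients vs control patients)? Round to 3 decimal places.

risk, anticoagulant patients = 16/300 = 0.05333
risk, control patients = 1/50 = 0.02000
RR = 0.05333 / 0.02000 = 2.667

RR: 2.667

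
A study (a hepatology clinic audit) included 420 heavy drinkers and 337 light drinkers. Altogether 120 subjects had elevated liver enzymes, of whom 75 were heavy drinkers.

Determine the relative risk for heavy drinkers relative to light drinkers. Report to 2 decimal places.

heavy drinkers without the outcome: 420 − 75 = 345
light drinkers with the outcome: 120 − 75 = 45
light drinkers without the outcome: 337 − 45 = 292
risk, heavy drinkers = 75/420 = 0.1786
risk, light drinkers = 45/337 = 0.1335
RR = 0.1786 / 0.1335 = 1.34

RR ≈ 1.34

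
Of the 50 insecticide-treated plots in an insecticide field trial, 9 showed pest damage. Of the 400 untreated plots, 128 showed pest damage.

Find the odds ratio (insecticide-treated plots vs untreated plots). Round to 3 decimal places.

OR = (9 × 272) / (41 × 128) = 2448/5248 ≈ 0.466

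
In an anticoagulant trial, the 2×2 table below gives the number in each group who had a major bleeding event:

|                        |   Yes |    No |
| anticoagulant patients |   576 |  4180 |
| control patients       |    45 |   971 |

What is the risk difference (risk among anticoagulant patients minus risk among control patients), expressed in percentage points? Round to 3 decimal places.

7.682

risk, anticoagulant patients = 576/4756 = 0.12111
risk, control patients = 45/1016 = 0.04429
risk difference = 0.12111 − 0.04429 = 0.07682 → 7.682 percentage points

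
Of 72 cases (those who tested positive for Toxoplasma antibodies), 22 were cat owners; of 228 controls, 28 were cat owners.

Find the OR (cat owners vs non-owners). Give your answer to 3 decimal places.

OR = (22 × 200) / (28 × 50) = 4400/1400 ≈ 3.143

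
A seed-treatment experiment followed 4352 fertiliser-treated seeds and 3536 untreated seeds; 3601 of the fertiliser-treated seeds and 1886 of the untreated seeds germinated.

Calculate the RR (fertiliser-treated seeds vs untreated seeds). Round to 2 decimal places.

RR: 1.55

risk, fertiliser-treated seeds = 3601/4352 = 0.8274
risk, untreated seeds = 1886/3536 = 0.5334
RR = 0.8274 / 0.5334 = 1.55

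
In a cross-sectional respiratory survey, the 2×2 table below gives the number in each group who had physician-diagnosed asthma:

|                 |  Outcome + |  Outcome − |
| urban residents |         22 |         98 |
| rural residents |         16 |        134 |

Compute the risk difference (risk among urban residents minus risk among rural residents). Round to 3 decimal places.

RD: 0.077

risk, urban residents = 22/120 = 0.1833
risk, rural residents = 16/150 = 0.1067
risk difference = 0.1833 − 0.1067 = 0.077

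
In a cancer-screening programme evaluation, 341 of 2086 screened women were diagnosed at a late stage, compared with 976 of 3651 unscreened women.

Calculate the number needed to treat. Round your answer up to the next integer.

10

risk, screened women = 341/2086 = 0.163471
risk, unscreened women = 976/3651 = 0.267324
absolute risk difference = 0.103853
1 / 0.103853 = 9.629 → round up → 10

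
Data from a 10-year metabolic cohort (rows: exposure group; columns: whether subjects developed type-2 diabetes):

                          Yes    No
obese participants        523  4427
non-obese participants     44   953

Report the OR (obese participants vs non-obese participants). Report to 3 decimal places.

OR = (523 × 953) / (4427 × 44) = 498419/194788 ≈ 2.559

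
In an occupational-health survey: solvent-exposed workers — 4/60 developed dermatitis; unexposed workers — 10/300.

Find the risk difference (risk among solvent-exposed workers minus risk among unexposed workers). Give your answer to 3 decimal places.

RD ≈ 0.033

risk, solvent-exposed workers = 4/60 = 0.06667
risk, unexposed workers = 10/300 = 0.03333
risk difference = 0.06667 − 0.03333 = 0.033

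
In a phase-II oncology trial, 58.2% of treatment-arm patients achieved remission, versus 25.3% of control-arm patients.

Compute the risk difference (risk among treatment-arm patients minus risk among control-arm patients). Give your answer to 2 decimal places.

risk difference = 0.5820 − 0.2530 = 0.33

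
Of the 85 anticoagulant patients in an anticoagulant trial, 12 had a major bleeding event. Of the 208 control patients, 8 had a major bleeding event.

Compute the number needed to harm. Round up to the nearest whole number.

NNH = 10

risk, anticoagulant patients = 12/85 = 0.141176
risk, control patients = 8/208 = 0.038462
absolute risk difference = 0.102715
1 / 0.102715 = 9.736 → round up → 10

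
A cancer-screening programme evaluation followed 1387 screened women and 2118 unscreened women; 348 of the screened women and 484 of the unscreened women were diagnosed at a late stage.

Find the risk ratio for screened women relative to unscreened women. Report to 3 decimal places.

risk, screened women = 348/1387 = 0.2509
risk, unscreened women = 484/2118 = 0.2285
RR = 0.2509 / 0.2285 = 1.098

1.098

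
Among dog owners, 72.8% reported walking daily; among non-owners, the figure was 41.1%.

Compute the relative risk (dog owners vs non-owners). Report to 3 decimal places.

RR = 0.7280 / 0.4110 = 1.771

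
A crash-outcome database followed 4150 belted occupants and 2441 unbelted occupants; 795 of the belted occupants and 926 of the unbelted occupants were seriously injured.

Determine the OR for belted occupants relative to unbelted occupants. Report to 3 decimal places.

OR = (795 × 1515) / (3355 × 926) = 1204425/3106730 ≈ 0.388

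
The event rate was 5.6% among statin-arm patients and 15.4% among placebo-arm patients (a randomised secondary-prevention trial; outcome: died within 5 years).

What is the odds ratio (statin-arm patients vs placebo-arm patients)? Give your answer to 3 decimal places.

0.326

odds, statin-arm patients = 0.0560/0.9440 = 0.0593
odds, placebo-arm patients = 0.1540/0.8460 = 0.1820
OR = 0.0593 / 0.1820 = 0.326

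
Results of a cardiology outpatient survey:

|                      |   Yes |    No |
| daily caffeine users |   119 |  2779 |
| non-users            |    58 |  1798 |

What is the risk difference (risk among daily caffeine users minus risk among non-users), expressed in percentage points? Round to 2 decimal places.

RD: 0.98

risk, daily caffeine users = 119/2898 = 0.04106
risk, non-users = 58/1856 = 0.03125
risk difference = 0.04106 − 0.03125 = 0.00981 → 0.98 percentage points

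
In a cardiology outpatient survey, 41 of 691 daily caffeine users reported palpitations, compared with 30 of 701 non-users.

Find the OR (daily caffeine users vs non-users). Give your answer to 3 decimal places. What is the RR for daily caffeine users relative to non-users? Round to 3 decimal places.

OR = (41 × 671) / (650 × 30) = 27511/19500 ≈ 1.411
risk, daily caffeine users = 41/691 = 0.05933
risk, non-users = 30/701 = 0.04280
RR = 0.05933 / 0.04280 = 1.386

OR = 1.411; RR = 1.386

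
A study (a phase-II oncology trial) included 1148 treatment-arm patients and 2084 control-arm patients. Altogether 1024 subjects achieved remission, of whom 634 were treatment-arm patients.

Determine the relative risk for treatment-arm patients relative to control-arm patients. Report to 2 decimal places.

RR ≈ 2.95

treatment-arm patients without the outcome: 1148 − 634 = 514
control-arm patients with the outcome: 1024 − 634 = 390
control-arm patients without the outcome: 2084 − 390 = 1694
risk, treatment-arm patients = 634/1148 = 0.5523
risk, control-arm patients = 390/2084 = 0.1871
RR = 0.5523 / 0.1871 = 2.95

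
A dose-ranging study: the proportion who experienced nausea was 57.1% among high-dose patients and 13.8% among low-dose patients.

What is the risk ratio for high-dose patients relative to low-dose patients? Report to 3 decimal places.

RR = 0.5710 / 0.1380 = 4.138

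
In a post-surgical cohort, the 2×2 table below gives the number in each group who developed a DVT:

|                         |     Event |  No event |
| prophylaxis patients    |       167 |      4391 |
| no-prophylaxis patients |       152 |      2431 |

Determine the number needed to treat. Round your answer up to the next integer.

NNT: 46

risk, prophylaxis patients = 167/4558 = 0.036639
risk, no-prophylaxis patients = 152/2583 = 0.058846
absolute risk difference = 0.022207
1 / 0.022207 = 45.031 → round up → 46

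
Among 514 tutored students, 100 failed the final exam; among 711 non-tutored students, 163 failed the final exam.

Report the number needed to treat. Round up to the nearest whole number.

29

risk, tutored students = 100/514 = 0.194553
risk, non-tutored students = 163/711 = 0.229255
absolute risk difference = 0.034702
1 / 0.034702 = 28.817 → round up → 29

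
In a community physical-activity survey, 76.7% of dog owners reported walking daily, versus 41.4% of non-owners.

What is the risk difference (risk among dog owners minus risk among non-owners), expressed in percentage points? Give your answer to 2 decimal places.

risk difference = 0.7670 − 0.4140 = 0.3530 → 35.30 percentage points

35.30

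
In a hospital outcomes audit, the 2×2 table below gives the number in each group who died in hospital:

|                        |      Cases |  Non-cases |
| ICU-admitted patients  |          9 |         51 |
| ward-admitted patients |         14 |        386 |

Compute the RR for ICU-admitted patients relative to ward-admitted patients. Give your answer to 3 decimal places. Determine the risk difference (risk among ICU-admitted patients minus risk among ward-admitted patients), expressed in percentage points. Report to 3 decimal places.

RR = 4.286; RD = 11.500

risk, ICU-admitted patients = 9/60 = 0.15000
risk, ward-admitted patients = 14/400 = 0.03500
RR = 0.15000 / 0.03500 = 4.286
risk difference = 0.15000 − 0.03500 = 0.11500 → 11.500 percentage points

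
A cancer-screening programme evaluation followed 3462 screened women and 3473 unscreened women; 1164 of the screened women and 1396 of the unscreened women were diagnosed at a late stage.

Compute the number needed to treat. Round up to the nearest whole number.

NNT: 16

risk, screened women = 1164/3462 = 0.336222
risk, unscreened women = 1396/3473 = 0.401958
absolute risk difference = 0.065736
1 / 0.065736 = 15.212 → round up → 16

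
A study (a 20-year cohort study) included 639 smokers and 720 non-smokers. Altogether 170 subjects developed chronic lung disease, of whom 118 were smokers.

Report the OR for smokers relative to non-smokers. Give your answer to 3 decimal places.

OR: 2.909

smokers without the outcome: 639 − 118 = 521
non-smokers with the outcome: 170 − 118 = 52
non-smokers without the outcome: 720 − 52 = 668
OR = (118 × 668) / (521 × 52) = 78824/27092 ≈ 2.909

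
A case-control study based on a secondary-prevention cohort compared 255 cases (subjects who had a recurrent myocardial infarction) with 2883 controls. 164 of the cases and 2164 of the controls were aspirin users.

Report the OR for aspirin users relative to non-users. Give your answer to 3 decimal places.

odds, aspirin users = 164/2164 = 0.0758
odds, non-users = 91/719 = 0.1266
OR = 0.0758 / 0.1266 = 0.599

OR: 0.599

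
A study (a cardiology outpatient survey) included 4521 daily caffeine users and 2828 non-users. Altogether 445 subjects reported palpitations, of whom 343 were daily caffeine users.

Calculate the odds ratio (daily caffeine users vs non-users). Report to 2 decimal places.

daily caffeine users without the outcome: 4521 − 343 = 4178
non-users with the outcome: 445 − 343 = 102
non-users without the outcome: 2828 − 102 = 2726
OR = (343 × 2726) / (4178 × 102) = 935018/426156 ≈ 2.19

2.19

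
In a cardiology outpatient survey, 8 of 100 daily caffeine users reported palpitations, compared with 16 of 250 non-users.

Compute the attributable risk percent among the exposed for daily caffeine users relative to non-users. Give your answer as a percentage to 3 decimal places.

risk, daily caffeine users = 8/100 = 0.0800
risk, non-users = 16/250 = 0.0640
AR% = (0.0800 − 0.0640) / 0.0800 = 0.2000 → 20.000%

20.000%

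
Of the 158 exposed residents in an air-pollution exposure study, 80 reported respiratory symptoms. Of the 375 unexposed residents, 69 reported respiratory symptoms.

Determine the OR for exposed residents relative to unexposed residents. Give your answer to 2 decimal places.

OR = (80 × 306) / (78 × 69) = 24480/5382 ≈ 4.55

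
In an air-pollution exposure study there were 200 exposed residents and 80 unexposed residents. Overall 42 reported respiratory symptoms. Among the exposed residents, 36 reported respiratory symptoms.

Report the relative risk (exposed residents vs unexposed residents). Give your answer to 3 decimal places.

exposed residents without the outcome: 200 − 36 = 164
unexposed residents with the outcome: 42 − 36 = 6
unexposed residents without the outcome: 80 − 6 = 74
risk, exposed residents = 36/200 = 0.1800
risk, unexposed residents = 6/80 = 0.0750
RR = 0.1800 / 0.0750 = 2.400

RR ≈ 2.400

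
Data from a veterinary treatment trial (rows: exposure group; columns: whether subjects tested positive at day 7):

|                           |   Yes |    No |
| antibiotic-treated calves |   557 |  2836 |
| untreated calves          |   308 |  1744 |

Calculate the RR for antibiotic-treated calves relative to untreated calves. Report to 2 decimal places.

RR ≈ 1.09

risk, antibiotic-treated calves = 557/3393 = 0.1642
risk, untreated calves = 308/2052 = 0.1501
RR = 0.1642 / 0.1501 = 1.09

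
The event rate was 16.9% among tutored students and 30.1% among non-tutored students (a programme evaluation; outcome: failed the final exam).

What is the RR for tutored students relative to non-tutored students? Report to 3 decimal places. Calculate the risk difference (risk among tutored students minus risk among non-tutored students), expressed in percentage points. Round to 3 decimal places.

RR = 0.1690 / 0.3010 = 0.561
risk difference = 0.1690 − 0.3010 = -0.1320 → -13.200 percentage points

RR = 0.561; RD = -13.200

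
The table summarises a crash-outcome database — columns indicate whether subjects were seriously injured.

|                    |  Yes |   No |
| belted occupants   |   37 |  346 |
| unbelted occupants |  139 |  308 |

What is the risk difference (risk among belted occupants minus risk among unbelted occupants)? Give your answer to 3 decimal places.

RD: -0.214

risk, belted occupants = 37/383 = 0.0966
risk, unbelted occupants = 139/447 = 0.3110
risk difference = 0.0966 − 0.3110 = -0.214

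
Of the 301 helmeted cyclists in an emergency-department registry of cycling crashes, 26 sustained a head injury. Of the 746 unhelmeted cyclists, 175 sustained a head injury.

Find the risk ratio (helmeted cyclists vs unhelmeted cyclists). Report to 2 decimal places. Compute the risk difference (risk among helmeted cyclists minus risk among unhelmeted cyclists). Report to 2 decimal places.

RR = 0.37; RD = -0.15

risk, helmeted cyclists = 26/301 = 0.0864
risk, unhelmeted cyclists = 175/746 = 0.2346
RR = 0.0864 / 0.2346 = 0.37
risk difference = 0.0864 − 0.2346 = -0.15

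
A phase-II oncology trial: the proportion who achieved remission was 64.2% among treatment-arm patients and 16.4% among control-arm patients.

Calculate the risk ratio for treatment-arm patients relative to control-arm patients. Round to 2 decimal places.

RR = 0.6420 / 0.1640 = 3.91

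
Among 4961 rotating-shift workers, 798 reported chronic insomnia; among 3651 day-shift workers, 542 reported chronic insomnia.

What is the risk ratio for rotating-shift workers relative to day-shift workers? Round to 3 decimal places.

1.084

risk, rotating-shift workers = 798/4961 = 0.1609
risk, day-shift workers = 542/3651 = 0.1485
RR = 0.1609 / 0.1485 = 1.084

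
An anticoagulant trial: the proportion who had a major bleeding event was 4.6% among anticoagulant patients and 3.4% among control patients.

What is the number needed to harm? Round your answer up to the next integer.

NNH ≈ 84

absolute risk difference = 0.012000
1 / 0.012000 = 83.333 → round up → 84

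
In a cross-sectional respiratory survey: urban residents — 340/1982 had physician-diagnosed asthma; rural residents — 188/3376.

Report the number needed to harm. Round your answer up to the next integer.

NNH: 9

risk, urban residents = 340/1982 = 0.171544
risk, rural residents = 188/3376 = 0.055687
absolute risk difference = 0.115857
1 / 0.115857 = 8.631 → round up → 9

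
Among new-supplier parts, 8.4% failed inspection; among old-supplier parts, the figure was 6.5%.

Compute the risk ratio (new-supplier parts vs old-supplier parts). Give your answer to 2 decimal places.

RR = 0.0840 / 0.0650 = 1.29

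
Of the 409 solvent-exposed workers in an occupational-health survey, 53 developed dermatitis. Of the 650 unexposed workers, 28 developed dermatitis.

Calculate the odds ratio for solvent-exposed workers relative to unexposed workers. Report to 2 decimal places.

OR = (53 × 622) / (356 × 28) = 32966/9968 ≈ 3.31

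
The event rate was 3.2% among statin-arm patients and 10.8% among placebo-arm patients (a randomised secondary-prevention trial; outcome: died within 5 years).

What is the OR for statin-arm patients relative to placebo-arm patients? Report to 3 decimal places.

OR = 0.273

odds, statin-arm patients = 0.03200/0.96800 = 0.03306
odds, placebo-arm patients = 0.10800/0.89200 = 0.12108
OR = 0.03306 / 0.12108 = 0.273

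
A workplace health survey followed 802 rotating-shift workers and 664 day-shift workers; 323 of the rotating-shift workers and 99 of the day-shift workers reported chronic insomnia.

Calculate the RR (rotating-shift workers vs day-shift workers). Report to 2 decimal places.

RR = 2.70

risk, rotating-shift workers = 323/802 = 0.4027
risk, day-shift workers = 99/664 = 0.1491
RR = 0.4027 / 0.1491 = 2.70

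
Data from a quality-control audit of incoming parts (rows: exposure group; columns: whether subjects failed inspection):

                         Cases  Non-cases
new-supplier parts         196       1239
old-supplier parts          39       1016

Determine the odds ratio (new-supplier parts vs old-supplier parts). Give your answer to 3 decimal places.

OR = 4.121

odds, new-supplier parts = 196/1239 = 0.15819
odds, old-supplier parts = 39/1016 = 0.03839
OR = 0.15819 / 0.03839 = 4.121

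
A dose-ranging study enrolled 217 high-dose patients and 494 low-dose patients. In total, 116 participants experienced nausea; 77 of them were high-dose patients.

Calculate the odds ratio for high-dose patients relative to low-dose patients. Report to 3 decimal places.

high-dose patients without the outcome: 217 − 77 = 140
low-dose patients with the outcome: 116 − 77 = 39
low-dose patients without the outcome: 494 − 39 = 455
OR = (77 × 455) / (140 × 39) = 35035/5460 ≈ 6.417

6.417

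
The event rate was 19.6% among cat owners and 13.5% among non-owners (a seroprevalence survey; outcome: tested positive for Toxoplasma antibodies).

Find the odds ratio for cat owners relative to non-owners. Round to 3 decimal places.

odds, cat owners = 0.1960/0.8040 = 0.2438
odds, non-owners = 0.1350/0.8650 = 0.1561
OR = 0.2438 / 0.1561 = 1.562

1.562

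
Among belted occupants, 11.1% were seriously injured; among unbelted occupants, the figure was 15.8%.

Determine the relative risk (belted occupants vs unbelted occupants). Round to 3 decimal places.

RR = 0.1110 / 0.1580 = 0.703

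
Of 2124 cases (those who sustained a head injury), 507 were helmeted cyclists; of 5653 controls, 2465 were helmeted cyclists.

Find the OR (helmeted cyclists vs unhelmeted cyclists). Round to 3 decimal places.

OR = (507 × 3188) / (2465 × 1617) = 1616316/3985905 ≈ 0.406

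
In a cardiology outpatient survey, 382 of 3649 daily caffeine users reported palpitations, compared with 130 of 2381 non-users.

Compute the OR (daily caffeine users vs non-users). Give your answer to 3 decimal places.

OR = (382 × 2251) / (3267 × 130) = 859882/424710 ≈ 2.025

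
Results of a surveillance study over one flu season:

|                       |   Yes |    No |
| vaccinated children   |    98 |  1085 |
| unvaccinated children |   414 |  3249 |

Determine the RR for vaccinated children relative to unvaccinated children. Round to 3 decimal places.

RR = 0.733

risk, vaccinated children = 98/1183 = 0.0828
risk, unvaccinated children = 414/3663 = 0.1130
RR = 0.0828 / 0.1130 = 0.733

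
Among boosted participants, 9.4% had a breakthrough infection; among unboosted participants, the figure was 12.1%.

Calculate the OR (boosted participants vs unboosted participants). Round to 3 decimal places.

odds, boosted participants = 0.0940/0.9060 = 0.1038
odds, unboosted participants = 0.1210/0.8790 = 0.1377
OR = 0.1038 / 0.1377 = 0.754

0.754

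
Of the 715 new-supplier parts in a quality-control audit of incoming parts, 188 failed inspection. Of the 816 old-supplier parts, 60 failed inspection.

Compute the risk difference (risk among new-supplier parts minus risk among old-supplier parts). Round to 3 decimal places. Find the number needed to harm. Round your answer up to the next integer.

RD = 0.189; NNH = 6

risk, new-supplier parts = 188/715 = 0.2629
risk, old-supplier parts = 60/816 = 0.0735
risk difference = 0.2629 − 0.0735 = 0.189
absolute risk difference = 0.189408
1 / 0.189408 = 5.280 → round up → 6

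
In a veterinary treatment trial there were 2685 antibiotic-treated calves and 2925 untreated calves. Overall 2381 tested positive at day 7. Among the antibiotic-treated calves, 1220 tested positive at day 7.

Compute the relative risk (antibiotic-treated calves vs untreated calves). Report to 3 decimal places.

antibiotic-treated calves without the outcome: 2685 − 1220 = 1465
untreated calves with the outcome: 2381 − 1220 = 1161
untreated calves without the outcome: 2925 − 1161 = 1764
risk, antibiotic-treated calves = 1220/2685 = 0.4544
risk, untreated calves = 1161/2925 = 0.3969
RR = 0.4544 / 0.3969 = 1.145

RR: 1.145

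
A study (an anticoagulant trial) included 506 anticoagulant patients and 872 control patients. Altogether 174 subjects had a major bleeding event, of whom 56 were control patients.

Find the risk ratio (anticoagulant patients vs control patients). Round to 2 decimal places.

RR: 3.63

anticoagulant patients with the outcome: 174 − 56 = 118
anticoagulant patients without the outcome: 506 − 118 = 388
control patients without the outcome: 872 − 56 = 816
risk, anticoagulant patients = 118/506 = 0.2332
risk, control patients = 56/872 = 0.0642
RR = 0.2332 / 0.0642 = 3.63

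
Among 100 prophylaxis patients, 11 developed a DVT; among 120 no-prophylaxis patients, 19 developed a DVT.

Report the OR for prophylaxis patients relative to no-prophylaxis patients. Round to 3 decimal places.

OR = (11 × 101) / (89 × 19) = 1111/1691 ≈ 0.657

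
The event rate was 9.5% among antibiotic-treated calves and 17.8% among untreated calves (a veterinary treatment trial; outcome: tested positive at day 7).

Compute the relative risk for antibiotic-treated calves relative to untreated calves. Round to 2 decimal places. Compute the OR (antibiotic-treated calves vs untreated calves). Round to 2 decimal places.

RR = 0.0950 / 0.1780 = 0.53
odds, antibiotic-treated calves = 0.0950/0.9050 = 0.1050
odds, untreated calves = 0.1780/0.8220 = 0.2165
OR = 0.1050 / 0.2165 = 0.48

RR = 0.53; OR = 0.48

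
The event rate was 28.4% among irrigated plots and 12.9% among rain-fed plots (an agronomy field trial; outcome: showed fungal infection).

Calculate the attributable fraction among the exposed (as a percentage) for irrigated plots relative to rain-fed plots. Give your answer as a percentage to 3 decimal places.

AR% = (0.2840 − 0.1290) / 0.2840 = 0.5458 → 54.577%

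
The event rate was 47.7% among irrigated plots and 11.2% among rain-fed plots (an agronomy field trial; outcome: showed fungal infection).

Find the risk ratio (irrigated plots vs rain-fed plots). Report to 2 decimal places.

RR = 0.4770 / 0.1120 = 4.26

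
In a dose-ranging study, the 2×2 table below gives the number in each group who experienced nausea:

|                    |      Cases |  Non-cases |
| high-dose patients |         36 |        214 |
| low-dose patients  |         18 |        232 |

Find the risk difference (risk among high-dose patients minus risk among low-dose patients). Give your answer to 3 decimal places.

risk, high-dose patients = 36/250 = 0.1440
risk, low-dose patients = 18/250 = 0.0720
risk difference = 0.1440 − 0.0720 = 0.072

RD = 0.072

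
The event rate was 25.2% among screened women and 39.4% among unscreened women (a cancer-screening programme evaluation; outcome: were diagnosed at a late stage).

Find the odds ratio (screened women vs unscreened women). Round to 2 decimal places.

0.52

odds, screened women = 0.2520/0.7480 = 0.3369
odds, unscreened women = 0.3940/0.6060 = 0.6502
OR = 0.3369 / 0.6502 = 0.52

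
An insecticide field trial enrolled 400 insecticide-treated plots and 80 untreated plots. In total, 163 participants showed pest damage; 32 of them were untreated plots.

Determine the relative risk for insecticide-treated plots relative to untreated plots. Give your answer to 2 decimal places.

RR = 0.82

insecticide-treated plots with the outcome: 163 − 32 = 131
insecticide-treated plots without the outcome: 400 − 131 = 269
untreated plots without the outcome: 80 − 32 = 48
risk, insecticide-treated plots = 131/400 = 0.3275
risk, untreated plots = 32/80 = 0.4000
RR = 0.3275 / 0.4000 = 0.82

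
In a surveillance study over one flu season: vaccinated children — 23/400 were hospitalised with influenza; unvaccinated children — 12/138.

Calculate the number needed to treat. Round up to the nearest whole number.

risk, vaccinated children = 23/400 = 0.057500
risk, unvaccinated children = 12/138 = 0.086957
absolute risk difference = 0.029457
1 / 0.029457 = 33.948 → round up → 34

NNT ≈ 34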